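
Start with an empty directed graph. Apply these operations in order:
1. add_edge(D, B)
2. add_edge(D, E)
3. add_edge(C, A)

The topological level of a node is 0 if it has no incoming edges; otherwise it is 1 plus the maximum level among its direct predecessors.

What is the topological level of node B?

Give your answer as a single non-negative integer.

Op 1: add_edge(D, B). Edges now: 1
Op 2: add_edge(D, E). Edges now: 2
Op 3: add_edge(C, A). Edges now: 3
Compute levels (Kahn BFS):
  sources (in-degree 0): C, D
  process C: level=0
    C->A: in-degree(A)=0, level(A)=1, enqueue
  process D: level=0
    D->B: in-degree(B)=0, level(B)=1, enqueue
    D->E: in-degree(E)=0, level(E)=1, enqueue
  process A: level=1
  process B: level=1
  process E: level=1
All levels: A:1, B:1, C:0, D:0, E:1
level(B) = 1

Answer: 1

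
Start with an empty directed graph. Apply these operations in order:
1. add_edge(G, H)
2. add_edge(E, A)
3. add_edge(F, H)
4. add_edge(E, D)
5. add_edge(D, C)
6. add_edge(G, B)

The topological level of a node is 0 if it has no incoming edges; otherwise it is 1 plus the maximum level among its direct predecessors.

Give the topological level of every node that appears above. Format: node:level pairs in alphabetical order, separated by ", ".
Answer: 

Answer: A:1, B:1, C:2, D:1, E:0, F:0, G:0, H:1

Derivation:
Op 1: add_edge(G, H). Edges now: 1
Op 2: add_edge(E, A). Edges now: 2
Op 3: add_edge(F, H). Edges now: 3
Op 4: add_edge(E, D). Edges now: 4
Op 5: add_edge(D, C). Edges now: 5
Op 6: add_edge(G, B). Edges now: 6
Compute levels (Kahn BFS):
  sources (in-degree 0): E, F, G
  process E: level=0
    E->A: in-degree(A)=0, level(A)=1, enqueue
    E->D: in-degree(D)=0, level(D)=1, enqueue
  process F: level=0
    F->H: in-degree(H)=1, level(H)>=1
  process G: level=0
    G->B: in-degree(B)=0, level(B)=1, enqueue
    G->H: in-degree(H)=0, level(H)=1, enqueue
  process A: level=1
  process D: level=1
    D->C: in-degree(C)=0, level(C)=2, enqueue
  process B: level=1
  process H: level=1
  process C: level=2
All levels: A:1, B:1, C:2, D:1, E:0, F:0, G:0, H:1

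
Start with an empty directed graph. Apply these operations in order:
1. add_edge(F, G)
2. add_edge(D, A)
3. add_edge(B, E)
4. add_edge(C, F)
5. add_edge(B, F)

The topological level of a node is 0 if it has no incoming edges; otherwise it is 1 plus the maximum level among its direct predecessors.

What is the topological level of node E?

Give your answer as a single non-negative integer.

Op 1: add_edge(F, G). Edges now: 1
Op 2: add_edge(D, A). Edges now: 2
Op 3: add_edge(B, E). Edges now: 3
Op 4: add_edge(C, F). Edges now: 4
Op 5: add_edge(B, F). Edges now: 5
Compute levels (Kahn BFS):
  sources (in-degree 0): B, C, D
  process B: level=0
    B->E: in-degree(E)=0, level(E)=1, enqueue
    B->F: in-degree(F)=1, level(F)>=1
  process C: level=0
    C->F: in-degree(F)=0, level(F)=1, enqueue
  process D: level=0
    D->A: in-degree(A)=0, level(A)=1, enqueue
  process E: level=1
  process F: level=1
    F->G: in-degree(G)=0, level(G)=2, enqueue
  process A: level=1
  process G: level=2
All levels: A:1, B:0, C:0, D:0, E:1, F:1, G:2
level(E) = 1

Answer: 1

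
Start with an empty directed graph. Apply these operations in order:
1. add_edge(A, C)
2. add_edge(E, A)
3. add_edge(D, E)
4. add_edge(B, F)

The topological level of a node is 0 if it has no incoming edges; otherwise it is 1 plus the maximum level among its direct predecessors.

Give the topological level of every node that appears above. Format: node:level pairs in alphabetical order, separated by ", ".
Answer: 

Answer: A:2, B:0, C:3, D:0, E:1, F:1

Derivation:
Op 1: add_edge(A, C). Edges now: 1
Op 2: add_edge(E, A). Edges now: 2
Op 3: add_edge(D, E). Edges now: 3
Op 4: add_edge(B, F). Edges now: 4
Compute levels (Kahn BFS):
  sources (in-degree 0): B, D
  process B: level=0
    B->F: in-degree(F)=0, level(F)=1, enqueue
  process D: level=0
    D->E: in-degree(E)=0, level(E)=1, enqueue
  process F: level=1
  process E: level=1
    E->A: in-degree(A)=0, level(A)=2, enqueue
  process A: level=2
    A->C: in-degree(C)=0, level(C)=3, enqueue
  process C: level=3
All levels: A:2, B:0, C:3, D:0, E:1, F:1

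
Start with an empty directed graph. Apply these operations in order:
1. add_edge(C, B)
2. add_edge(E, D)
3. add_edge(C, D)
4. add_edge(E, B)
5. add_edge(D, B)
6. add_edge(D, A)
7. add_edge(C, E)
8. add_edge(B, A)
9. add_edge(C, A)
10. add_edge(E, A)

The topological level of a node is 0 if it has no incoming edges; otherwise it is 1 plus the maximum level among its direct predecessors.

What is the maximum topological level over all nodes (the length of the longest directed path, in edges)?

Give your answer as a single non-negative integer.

Op 1: add_edge(C, B). Edges now: 1
Op 2: add_edge(E, D). Edges now: 2
Op 3: add_edge(C, D). Edges now: 3
Op 4: add_edge(E, B). Edges now: 4
Op 5: add_edge(D, B). Edges now: 5
Op 6: add_edge(D, A). Edges now: 6
Op 7: add_edge(C, E). Edges now: 7
Op 8: add_edge(B, A). Edges now: 8
Op 9: add_edge(C, A). Edges now: 9
Op 10: add_edge(E, A). Edges now: 10
Compute levels (Kahn BFS):
  sources (in-degree 0): C
  process C: level=0
    C->A: in-degree(A)=3, level(A)>=1
    C->B: in-degree(B)=2, level(B)>=1
    C->D: in-degree(D)=1, level(D)>=1
    C->E: in-degree(E)=0, level(E)=1, enqueue
  process E: level=1
    E->A: in-degree(A)=2, level(A)>=2
    E->B: in-degree(B)=1, level(B)>=2
    E->D: in-degree(D)=0, level(D)=2, enqueue
  process D: level=2
    D->A: in-degree(A)=1, level(A)>=3
    D->B: in-degree(B)=0, level(B)=3, enqueue
  process B: level=3
    B->A: in-degree(A)=0, level(A)=4, enqueue
  process A: level=4
All levels: A:4, B:3, C:0, D:2, E:1
max level = 4

Answer: 4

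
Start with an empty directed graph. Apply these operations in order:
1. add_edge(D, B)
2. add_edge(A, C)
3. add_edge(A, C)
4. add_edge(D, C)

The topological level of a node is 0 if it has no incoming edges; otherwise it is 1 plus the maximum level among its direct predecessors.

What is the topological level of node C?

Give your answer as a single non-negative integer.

Answer: 1

Derivation:
Op 1: add_edge(D, B). Edges now: 1
Op 2: add_edge(A, C). Edges now: 2
Op 3: add_edge(A, C) (duplicate, no change). Edges now: 2
Op 4: add_edge(D, C). Edges now: 3
Compute levels (Kahn BFS):
  sources (in-degree 0): A, D
  process A: level=0
    A->C: in-degree(C)=1, level(C)>=1
  process D: level=0
    D->B: in-degree(B)=0, level(B)=1, enqueue
    D->C: in-degree(C)=0, level(C)=1, enqueue
  process B: level=1
  process C: level=1
All levels: A:0, B:1, C:1, D:0
level(C) = 1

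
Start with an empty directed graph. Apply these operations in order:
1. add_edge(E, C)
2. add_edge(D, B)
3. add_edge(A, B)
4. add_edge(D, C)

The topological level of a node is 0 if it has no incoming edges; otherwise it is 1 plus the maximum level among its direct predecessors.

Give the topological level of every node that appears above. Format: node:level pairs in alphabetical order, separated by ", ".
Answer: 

Op 1: add_edge(E, C). Edges now: 1
Op 2: add_edge(D, B). Edges now: 2
Op 3: add_edge(A, B). Edges now: 3
Op 4: add_edge(D, C). Edges now: 4
Compute levels (Kahn BFS):
  sources (in-degree 0): A, D, E
  process A: level=0
    A->B: in-degree(B)=1, level(B)>=1
  process D: level=0
    D->B: in-degree(B)=0, level(B)=1, enqueue
    D->C: in-degree(C)=1, level(C)>=1
  process E: level=0
    E->C: in-degree(C)=0, level(C)=1, enqueue
  process B: level=1
  process C: level=1
All levels: A:0, B:1, C:1, D:0, E:0

Answer: A:0, B:1, C:1, D:0, E:0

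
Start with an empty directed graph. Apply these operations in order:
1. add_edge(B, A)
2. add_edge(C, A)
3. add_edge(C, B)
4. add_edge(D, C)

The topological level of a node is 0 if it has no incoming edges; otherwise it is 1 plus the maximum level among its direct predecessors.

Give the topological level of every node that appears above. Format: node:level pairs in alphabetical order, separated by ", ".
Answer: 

Op 1: add_edge(B, A). Edges now: 1
Op 2: add_edge(C, A). Edges now: 2
Op 3: add_edge(C, B). Edges now: 3
Op 4: add_edge(D, C). Edges now: 4
Compute levels (Kahn BFS):
  sources (in-degree 0): D
  process D: level=0
    D->C: in-degree(C)=0, level(C)=1, enqueue
  process C: level=1
    C->A: in-degree(A)=1, level(A)>=2
    C->B: in-degree(B)=0, level(B)=2, enqueue
  process B: level=2
    B->A: in-degree(A)=0, level(A)=3, enqueue
  process A: level=3
All levels: A:3, B:2, C:1, D:0

Answer: A:3, B:2, C:1, D:0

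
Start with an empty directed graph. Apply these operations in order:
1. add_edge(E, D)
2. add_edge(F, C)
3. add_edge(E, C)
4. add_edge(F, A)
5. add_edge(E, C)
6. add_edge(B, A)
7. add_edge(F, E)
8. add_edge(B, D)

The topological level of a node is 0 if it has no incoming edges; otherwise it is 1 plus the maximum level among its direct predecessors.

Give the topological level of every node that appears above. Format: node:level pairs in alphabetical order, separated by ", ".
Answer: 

Answer: A:1, B:0, C:2, D:2, E:1, F:0

Derivation:
Op 1: add_edge(E, D). Edges now: 1
Op 2: add_edge(F, C). Edges now: 2
Op 3: add_edge(E, C). Edges now: 3
Op 4: add_edge(F, A). Edges now: 4
Op 5: add_edge(E, C) (duplicate, no change). Edges now: 4
Op 6: add_edge(B, A). Edges now: 5
Op 7: add_edge(F, E). Edges now: 6
Op 8: add_edge(B, D). Edges now: 7
Compute levels (Kahn BFS):
  sources (in-degree 0): B, F
  process B: level=0
    B->A: in-degree(A)=1, level(A)>=1
    B->D: in-degree(D)=1, level(D)>=1
  process F: level=0
    F->A: in-degree(A)=0, level(A)=1, enqueue
    F->C: in-degree(C)=1, level(C)>=1
    F->E: in-degree(E)=0, level(E)=1, enqueue
  process A: level=1
  process E: level=1
    E->C: in-degree(C)=0, level(C)=2, enqueue
    E->D: in-degree(D)=0, level(D)=2, enqueue
  process C: level=2
  process D: level=2
All levels: A:1, B:0, C:2, D:2, E:1, F:0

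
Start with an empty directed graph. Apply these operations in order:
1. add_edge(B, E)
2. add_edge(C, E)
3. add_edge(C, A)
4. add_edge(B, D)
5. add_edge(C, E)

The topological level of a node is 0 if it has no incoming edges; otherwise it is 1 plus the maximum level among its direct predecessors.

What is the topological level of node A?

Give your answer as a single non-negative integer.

Op 1: add_edge(B, E). Edges now: 1
Op 2: add_edge(C, E). Edges now: 2
Op 3: add_edge(C, A). Edges now: 3
Op 4: add_edge(B, D). Edges now: 4
Op 5: add_edge(C, E) (duplicate, no change). Edges now: 4
Compute levels (Kahn BFS):
  sources (in-degree 0): B, C
  process B: level=0
    B->D: in-degree(D)=0, level(D)=1, enqueue
    B->E: in-degree(E)=1, level(E)>=1
  process C: level=0
    C->A: in-degree(A)=0, level(A)=1, enqueue
    C->E: in-degree(E)=0, level(E)=1, enqueue
  process D: level=1
  process A: level=1
  process E: level=1
All levels: A:1, B:0, C:0, D:1, E:1
level(A) = 1

Answer: 1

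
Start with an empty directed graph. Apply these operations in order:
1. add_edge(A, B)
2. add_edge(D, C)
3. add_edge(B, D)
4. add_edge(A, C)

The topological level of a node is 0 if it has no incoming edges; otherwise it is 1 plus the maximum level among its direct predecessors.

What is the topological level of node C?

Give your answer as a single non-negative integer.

Answer: 3

Derivation:
Op 1: add_edge(A, B). Edges now: 1
Op 2: add_edge(D, C). Edges now: 2
Op 3: add_edge(B, D). Edges now: 3
Op 4: add_edge(A, C). Edges now: 4
Compute levels (Kahn BFS):
  sources (in-degree 0): A
  process A: level=0
    A->B: in-degree(B)=0, level(B)=1, enqueue
    A->C: in-degree(C)=1, level(C)>=1
  process B: level=1
    B->D: in-degree(D)=0, level(D)=2, enqueue
  process D: level=2
    D->C: in-degree(C)=0, level(C)=3, enqueue
  process C: level=3
All levels: A:0, B:1, C:3, D:2
level(C) = 3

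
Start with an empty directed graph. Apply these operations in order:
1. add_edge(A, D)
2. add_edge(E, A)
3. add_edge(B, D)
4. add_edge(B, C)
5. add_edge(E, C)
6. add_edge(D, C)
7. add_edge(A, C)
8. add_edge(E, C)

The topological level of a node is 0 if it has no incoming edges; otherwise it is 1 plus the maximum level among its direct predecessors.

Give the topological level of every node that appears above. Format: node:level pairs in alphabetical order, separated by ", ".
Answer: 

Answer: A:1, B:0, C:3, D:2, E:0

Derivation:
Op 1: add_edge(A, D). Edges now: 1
Op 2: add_edge(E, A). Edges now: 2
Op 3: add_edge(B, D). Edges now: 3
Op 4: add_edge(B, C). Edges now: 4
Op 5: add_edge(E, C). Edges now: 5
Op 6: add_edge(D, C). Edges now: 6
Op 7: add_edge(A, C). Edges now: 7
Op 8: add_edge(E, C) (duplicate, no change). Edges now: 7
Compute levels (Kahn BFS):
  sources (in-degree 0): B, E
  process B: level=0
    B->C: in-degree(C)=3, level(C)>=1
    B->D: in-degree(D)=1, level(D)>=1
  process E: level=0
    E->A: in-degree(A)=0, level(A)=1, enqueue
    E->C: in-degree(C)=2, level(C)>=1
  process A: level=1
    A->C: in-degree(C)=1, level(C)>=2
    A->D: in-degree(D)=0, level(D)=2, enqueue
  process D: level=2
    D->C: in-degree(C)=0, level(C)=3, enqueue
  process C: level=3
All levels: A:1, B:0, C:3, D:2, E:0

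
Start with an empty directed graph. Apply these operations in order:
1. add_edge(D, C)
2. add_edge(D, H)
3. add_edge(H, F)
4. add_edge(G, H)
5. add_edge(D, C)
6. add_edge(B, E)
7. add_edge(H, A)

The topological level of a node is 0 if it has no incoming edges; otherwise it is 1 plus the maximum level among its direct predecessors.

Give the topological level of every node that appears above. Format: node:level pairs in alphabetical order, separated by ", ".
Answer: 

Op 1: add_edge(D, C). Edges now: 1
Op 2: add_edge(D, H). Edges now: 2
Op 3: add_edge(H, F). Edges now: 3
Op 4: add_edge(G, H). Edges now: 4
Op 5: add_edge(D, C) (duplicate, no change). Edges now: 4
Op 6: add_edge(B, E). Edges now: 5
Op 7: add_edge(H, A). Edges now: 6
Compute levels (Kahn BFS):
  sources (in-degree 0): B, D, G
  process B: level=0
    B->E: in-degree(E)=0, level(E)=1, enqueue
  process D: level=0
    D->C: in-degree(C)=0, level(C)=1, enqueue
    D->H: in-degree(H)=1, level(H)>=1
  process G: level=0
    G->H: in-degree(H)=0, level(H)=1, enqueue
  process E: level=1
  process C: level=1
  process H: level=1
    H->A: in-degree(A)=0, level(A)=2, enqueue
    H->F: in-degree(F)=0, level(F)=2, enqueue
  process A: level=2
  process F: level=2
All levels: A:2, B:0, C:1, D:0, E:1, F:2, G:0, H:1

Answer: A:2, B:0, C:1, D:0, E:1, F:2, G:0, H:1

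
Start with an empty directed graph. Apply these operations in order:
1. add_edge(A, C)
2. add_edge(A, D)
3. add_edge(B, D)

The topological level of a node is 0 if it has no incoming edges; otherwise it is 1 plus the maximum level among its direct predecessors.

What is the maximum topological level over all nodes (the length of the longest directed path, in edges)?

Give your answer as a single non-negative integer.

Answer: 1

Derivation:
Op 1: add_edge(A, C). Edges now: 1
Op 2: add_edge(A, D). Edges now: 2
Op 3: add_edge(B, D). Edges now: 3
Compute levels (Kahn BFS):
  sources (in-degree 0): A, B
  process A: level=0
    A->C: in-degree(C)=0, level(C)=1, enqueue
    A->D: in-degree(D)=1, level(D)>=1
  process B: level=0
    B->D: in-degree(D)=0, level(D)=1, enqueue
  process C: level=1
  process D: level=1
All levels: A:0, B:0, C:1, D:1
max level = 1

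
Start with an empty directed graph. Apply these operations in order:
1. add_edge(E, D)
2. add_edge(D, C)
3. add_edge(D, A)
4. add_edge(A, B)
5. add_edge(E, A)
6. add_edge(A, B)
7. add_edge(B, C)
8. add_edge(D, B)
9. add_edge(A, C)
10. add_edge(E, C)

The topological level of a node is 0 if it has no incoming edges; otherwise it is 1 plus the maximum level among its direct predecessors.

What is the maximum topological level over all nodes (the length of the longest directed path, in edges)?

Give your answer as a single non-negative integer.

Answer: 4

Derivation:
Op 1: add_edge(E, D). Edges now: 1
Op 2: add_edge(D, C). Edges now: 2
Op 3: add_edge(D, A). Edges now: 3
Op 4: add_edge(A, B). Edges now: 4
Op 5: add_edge(E, A). Edges now: 5
Op 6: add_edge(A, B) (duplicate, no change). Edges now: 5
Op 7: add_edge(B, C). Edges now: 6
Op 8: add_edge(D, B). Edges now: 7
Op 9: add_edge(A, C). Edges now: 8
Op 10: add_edge(E, C). Edges now: 9
Compute levels (Kahn BFS):
  sources (in-degree 0): E
  process E: level=0
    E->A: in-degree(A)=1, level(A)>=1
    E->C: in-degree(C)=3, level(C)>=1
    E->D: in-degree(D)=0, level(D)=1, enqueue
  process D: level=1
    D->A: in-degree(A)=0, level(A)=2, enqueue
    D->B: in-degree(B)=1, level(B)>=2
    D->C: in-degree(C)=2, level(C)>=2
  process A: level=2
    A->B: in-degree(B)=0, level(B)=3, enqueue
    A->C: in-degree(C)=1, level(C)>=3
  process B: level=3
    B->C: in-degree(C)=0, level(C)=4, enqueue
  process C: level=4
All levels: A:2, B:3, C:4, D:1, E:0
max level = 4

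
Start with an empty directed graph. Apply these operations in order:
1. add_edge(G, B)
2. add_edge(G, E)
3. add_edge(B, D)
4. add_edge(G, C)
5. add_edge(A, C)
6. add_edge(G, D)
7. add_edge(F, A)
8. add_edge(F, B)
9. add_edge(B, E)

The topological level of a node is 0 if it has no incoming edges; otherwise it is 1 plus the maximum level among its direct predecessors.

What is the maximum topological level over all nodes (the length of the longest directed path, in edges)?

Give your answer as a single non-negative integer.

Op 1: add_edge(G, B). Edges now: 1
Op 2: add_edge(G, E). Edges now: 2
Op 3: add_edge(B, D). Edges now: 3
Op 4: add_edge(G, C). Edges now: 4
Op 5: add_edge(A, C). Edges now: 5
Op 6: add_edge(G, D). Edges now: 6
Op 7: add_edge(F, A). Edges now: 7
Op 8: add_edge(F, B). Edges now: 8
Op 9: add_edge(B, E). Edges now: 9
Compute levels (Kahn BFS):
  sources (in-degree 0): F, G
  process F: level=0
    F->A: in-degree(A)=0, level(A)=1, enqueue
    F->B: in-degree(B)=1, level(B)>=1
  process G: level=0
    G->B: in-degree(B)=0, level(B)=1, enqueue
    G->C: in-degree(C)=1, level(C)>=1
    G->D: in-degree(D)=1, level(D)>=1
    G->E: in-degree(E)=1, level(E)>=1
  process A: level=1
    A->C: in-degree(C)=0, level(C)=2, enqueue
  process B: level=1
    B->D: in-degree(D)=0, level(D)=2, enqueue
    B->E: in-degree(E)=0, level(E)=2, enqueue
  process C: level=2
  process D: level=2
  process E: level=2
All levels: A:1, B:1, C:2, D:2, E:2, F:0, G:0
max level = 2

Answer: 2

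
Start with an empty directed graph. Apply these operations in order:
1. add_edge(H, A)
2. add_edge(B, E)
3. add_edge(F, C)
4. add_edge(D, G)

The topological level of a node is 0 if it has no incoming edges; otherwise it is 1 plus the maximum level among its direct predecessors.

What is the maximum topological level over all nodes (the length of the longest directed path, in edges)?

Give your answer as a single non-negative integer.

Answer: 1

Derivation:
Op 1: add_edge(H, A). Edges now: 1
Op 2: add_edge(B, E). Edges now: 2
Op 3: add_edge(F, C). Edges now: 3
Op 4: add_edge(D, G). Edges now: 4
Compute levels (Kahn BFS):
  sources (in-degree 0): B, D, F, H
  process B: level=0
    B->E: in-degree(E)=0, level(E)=1, enqueue
  process D: level=0
    D->G: in-degree(G)=0, level(G)=1, enqueue
  process F: level=0
    F->C: in-degree(C)=0, level(C)=1, enqueue
  process H: level=0
    H->A: in-degree(A)=0, level(A)=1, enqueue
  process E: level=1
  process G: level=1
  process C: level=1
  process A: level=1
All levels: A:1, B:0, C:1, D:0, E:1, F:0, G:1, H:0
max level = 1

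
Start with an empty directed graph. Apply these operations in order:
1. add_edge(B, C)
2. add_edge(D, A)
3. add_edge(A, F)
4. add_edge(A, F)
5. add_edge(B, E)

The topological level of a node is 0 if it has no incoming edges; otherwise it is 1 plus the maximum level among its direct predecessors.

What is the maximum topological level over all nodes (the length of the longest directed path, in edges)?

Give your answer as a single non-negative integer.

Op 1: add_edge(B, C). Edges now: 1
Op 2: add_edge(D, A). Edges now: 2
Op 3: add_edge(A, F). Edges now: 3
Op 4: add_edge(A, F) (duplicate, no change). Edges now: 3
Op 5: add_edge(B, E). Edges now: 4
Compute levels (Kahn BFS):
  sources (in-degree 0): B, D
  process B: level=0
    B->C: in-degree(C)=0, level(C)=1, enqueue
    B->E: in-degree(E)=0, level(E)=1, enqueue
  process D: level=0
    D->A: in-degree(A)=0, level(A)=1, enqueue
  process C: level=1
  process E: level=1
  process A: level=1
    A->F: in-degree(F)=0, level(F)=2, enqueue
  process F: level=2
All levels: A:1, B:0, C:1, D:0, E:1, F:2
max level = 2

Answer: 2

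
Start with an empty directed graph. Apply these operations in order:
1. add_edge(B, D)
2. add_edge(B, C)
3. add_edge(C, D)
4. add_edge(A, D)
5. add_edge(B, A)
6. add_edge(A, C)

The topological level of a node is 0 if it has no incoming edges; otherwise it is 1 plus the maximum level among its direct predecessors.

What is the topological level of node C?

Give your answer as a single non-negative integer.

Answer: 2

Derivation:
Op 1: add_edge(B, D). Edges now: 1
Op 2: add_edge(B, C). Edges now: 2
Op 3: add_edge(C, D). Edges now: 3
Op 4: add_edge(A, D). Edges now: 4
Op 5: add_edge(B, A). Edges now: 5
Op 6: add_edge(A, C). Edges now: 6
Compute levels (Kahn BFS):
  sources (in-degree 0): B
  process B: level=0
    B->A: in-degree(A)=0, level(A)=1, enqueue
    B->C: in-degree(C)=1, level(C)>=1
    B->D: in-degree(D)=2, level(D)>=1
  process A: level=1
    A->C: in-degree(C)=0, level(C)=2, enqueue
    A->D: in-degree(D)=1, level(D)>=2
  process C: level=2
    C->D: in-degree(D)=0, level(D)=3, enqueue
  process D: level=3
All levels: A:1, B:0, C:2, D:3
level(C) = 2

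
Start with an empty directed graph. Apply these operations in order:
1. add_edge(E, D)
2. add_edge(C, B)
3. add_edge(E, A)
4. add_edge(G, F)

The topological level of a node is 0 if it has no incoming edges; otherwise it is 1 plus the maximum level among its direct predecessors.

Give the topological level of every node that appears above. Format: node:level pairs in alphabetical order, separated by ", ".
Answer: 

Op 1: add_edge(E, D). Edges now: 1
Op 2: add_edge(C, B). Edges now: 2
Op 3: add_edge(E, A). Edges now: 3
Op 4: add_edge(G, F). Edges now: 4
Compute levels (Kahn BFS):
  sources (in-degree 0): C, E, G
  process C: level=0
    C->B: in-degree(B)=0, level(B)=1, enqueue
  process E: level=0
    E->A: in-degree(A)=0, level(A)=1, enqueue
    E->D: in-degree(D)=0, level(D)=1, enqueue
  process G: level=0
    G->F: in-degree(F)=0, level(F)=1, enqueue
  process B: level=1
  process A: level=1
  process D: level=1
  process F: level=1
All levels: A:1, B:1, C:0, D:1, E:0, F:1, G:0

Answer: A:1, B:1, C:0, D:1, E:0, F:1, G:0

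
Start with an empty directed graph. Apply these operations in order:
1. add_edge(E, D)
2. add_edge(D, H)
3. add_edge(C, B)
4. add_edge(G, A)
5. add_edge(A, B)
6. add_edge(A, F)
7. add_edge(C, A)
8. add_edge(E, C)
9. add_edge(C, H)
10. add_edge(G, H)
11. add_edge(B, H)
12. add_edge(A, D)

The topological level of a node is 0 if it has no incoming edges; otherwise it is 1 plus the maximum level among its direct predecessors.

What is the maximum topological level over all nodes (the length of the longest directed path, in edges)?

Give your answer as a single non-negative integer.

Answer: 4

Derivation:
Op 1: add_edge(E, D). Edges now: 1
Op 2: add_edge(D, H). Edges now: 2
Op 3: add_edge(C, B). Edges now: 3
Op 4: add_edge(G, A). Edges now: 4
Op 5: add_edge(A, B). Edges now: 5
Op 6: add_edge(A, F). Edges now: 6
Op 7: add_edge(C, A). Edges now: 7
Op 8: add_edge(E, C). Edges now: 8
Op 9: add_edge(C, H). Edges now: 9
Op 10: add_edge(G, H). Edges now: 10
Op 11: add_edge(B, H). Edges now: 11
Op 12: add_edge(A, D). Edges now: 12
Compute levels (Kahn BFS):
  sources (in-degree 0): E, G
  process E: level=0
    E->C: in-degree(C)=0, level(C)=1, enqueue
    E->D: in-degree(D)=1, level(D)>=1
  process G: level=0
    G->A: in-degree(A)=1, level(A)>=1
    G->H: in-degree(H)=3, level(H)>=1
  process C: level=1
    C->A: in-degree(A)=0, level(A)=2, enqueue
    C->B: in-degree(B)=1, level(B)>=2
    C->H: in-degree(H)=2, level(H)>=2
  process A: level=2
    A->B: in-degree(B)=0, level(B)=3, enqueue
    A->D: in-degree(D)=0, level(D)=3, enqueue
    A->F: in-degree(F)=0, level(F)=3, enqueue
  process B: level=3
    B->H: in-degree(H)=1, level(H)>=4
  process D: level=3
    D->H: in-degree(H)=0, level(H)=4, enqueue
  process F: level=3
  process H: level=4
All levels: A:2, B:3, C:1, D:3, E:0, F:3, G:0, H:4
max level = 4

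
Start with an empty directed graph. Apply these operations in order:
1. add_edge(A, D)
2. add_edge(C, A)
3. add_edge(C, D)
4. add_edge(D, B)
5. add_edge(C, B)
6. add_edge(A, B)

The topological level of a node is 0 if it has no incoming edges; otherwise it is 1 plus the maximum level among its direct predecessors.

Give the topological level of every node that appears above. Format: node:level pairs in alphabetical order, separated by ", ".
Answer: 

Op 1: add_edge(A, D). Edges now: 1
Op 2: add_edge(C, A). Edges now: 2
Op 3: add_edge(C, D). Edges now: 3
Op 4: add_edge(D, B). Edges now: 4
Op 5: add_edge(C, B). Edges now: 5
Op 6: add_edge(A, B). Edges now: 6
Compute levels (Kahn BFS):
  sources (in-degree 0): C
  process C: level=0
    C->A: in-degree(A)=0, level(A)=1, enqueue
    C->B: in-degree(B)=2, level(B)>=1
    C->D: in-degree(D)=1, level(D)>=1
  process A: level=1
    A->B: in-degree(B)=1, level(B)>=2
    A->D: in-degree(D)=0, level(D)=2, enqueue
  process D: level=2
    D->B: in-degree(B)=0, level(B)=3, enqueue
  process B: level=3
All levels: A:1, B:3, C:0, D:2

Answer: A:1, B:3, C:0, D:2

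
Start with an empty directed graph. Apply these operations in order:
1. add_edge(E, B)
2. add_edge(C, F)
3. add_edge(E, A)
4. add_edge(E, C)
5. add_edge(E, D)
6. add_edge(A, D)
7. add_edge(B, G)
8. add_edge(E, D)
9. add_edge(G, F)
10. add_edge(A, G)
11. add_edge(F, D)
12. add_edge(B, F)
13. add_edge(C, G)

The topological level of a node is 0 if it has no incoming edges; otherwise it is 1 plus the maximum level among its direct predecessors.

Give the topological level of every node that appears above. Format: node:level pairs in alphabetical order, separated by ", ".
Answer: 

Answer: A:1, B:1, C:1, D:4, E:0, F:3, G:2

Derivation:
Op 1: add_edge(E, B). Edges now: 1
Op 2: add_edge(C, F). Edges now: 2
Op 3: add_edge(E, A). Edges now: 3
Op 4: add_edge(E, C). Edges now: 4
Op 5: add_edge(E, D). Edges now: 5
Op 6: add_edge(A, D). Edges now: 6
Op 7: add_edge(B, G). Edges now: 7
Op 8: add_edge(E, D) (duplicate, no change). Edges now: 7
Op 9: add_edge(G, F). Edges now: 8
Op 10: add_edge(A, G). Edges now: 9
Op 11: add_edge(F, D). Edges now: 10
Op 12: add_edge(B, F). Edges now: 11
Op 13: add_edge(C, G). Edges now: 12
Compute levels (Kahn BFS):
  sources (in-degree 0): E
  process E: level=0
    E->A: in-degree(A)=0, level(A)=1, enqueue
    E->B: in-degree(B)=0, level(B)=1, enqueue
    E->C: in-degree(C)=0, level(C)=1, enqueue
    E->D: in-degree(D)=2, level(D)>=1
  process A: level=1
    A->D: in-degree(D)=1, level(D)>=2
    A->G: in-degree(G)=2, level(G)>=2
  process B: level=1
    B->F: in-degree(F)=2, level(F)>=2
    B->G: in-degree(G)=1, level(G)>=2
  process C: level=1
    C->F: in-degree(F)=1, level(F)>=2
    C->G: in-degree(G)=0, level(G)=2, enqueue
  process G: level=2
    G->F: in-degree(F)=0, level(F)=3, enqueue
  process F: level=3
    F->D: in-degree(D)=0, level(D)=4, enqueue
  process D: level=4
All levels: A:1, B:1, C:1, D:4, E:0, F:3, G:2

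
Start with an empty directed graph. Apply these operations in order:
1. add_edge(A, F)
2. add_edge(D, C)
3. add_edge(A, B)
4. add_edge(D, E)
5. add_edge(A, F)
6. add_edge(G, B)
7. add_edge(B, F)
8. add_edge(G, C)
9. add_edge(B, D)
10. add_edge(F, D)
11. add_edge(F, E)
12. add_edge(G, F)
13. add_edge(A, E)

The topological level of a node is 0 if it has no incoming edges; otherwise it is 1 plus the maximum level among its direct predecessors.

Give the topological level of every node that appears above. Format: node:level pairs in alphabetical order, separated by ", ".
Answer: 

Op 1: add_edge(A, F). Edges now: 1
Op 2: add_edge(D, C). Edges now: 2
Op 3: add_edge(A, B). Edges now: 3
Op 4: add_edge(D, E). Edges now: 4
Op 5: add_edge(A, F) (duplicate, no change). Edges now: 4
Op 6: add_edge(G, B). Edges now: 5
Op 7: add_edge(B, F). Edges now: 6
Op 8: add_edge(G, C). Edges now: 7
Op 9: add_edge(B, D). Edges now: 8
Op 10: add_edge(F, D). Edges now: 9
Op 11: add_edge(F, E). Edges now: 10
Op 12: add_edge(G, F). Edges now: 11
Op 13: add_edge(A, E). Edges now: 12
Compute levels (Kahn BFS):
  sources (in-degree 0): A, G
  process A: level=0
    A->B: in-degree(B)=1, level(B)>=1
    A->E: in-degree(E)=2, level(E)>=1
    A->F: in-degree(F)=2, level(F)>=1
  process G: level=0
    G->B: in-degree(B)=0, level(B)=1, enqueue
    G->C: in-degree(C)=1, level(C)>=1
    G->F: in-degree(F)=1, level(F)>=1
  process B: level=1
    B->D: in-degree(D)=1, level(D)>=2
    B->F: in-degree(F)=0, level(F)=2, enqueue
  process F: level=2
    F->D: in-degree(D)=0, level(D)=3, enqueue
    F->E: in-degree(E)=1, level(E)>=3
  process D: level=3
    D->C: in-degree(C)=0, level(C)=4, enqueue
    D->E: in-degree(E)=0, level(E)=4, enqueue
  process C: level=4
  process E: level=4
All levels: A:0, B:1, C:4, D:3, E:4, F:2, G:0

Answer: A:0, B:1, C:4, D:3, E:4, F:2, G:0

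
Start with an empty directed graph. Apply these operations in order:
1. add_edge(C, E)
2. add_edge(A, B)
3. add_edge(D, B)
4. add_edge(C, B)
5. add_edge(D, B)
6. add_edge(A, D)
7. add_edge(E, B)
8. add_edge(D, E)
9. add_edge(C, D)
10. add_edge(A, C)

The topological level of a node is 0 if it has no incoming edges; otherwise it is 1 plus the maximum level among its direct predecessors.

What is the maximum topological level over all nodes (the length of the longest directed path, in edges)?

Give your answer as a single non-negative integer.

Answer: 4

Derivation:
Op 1: add_edge(C, E). Edges now: 1
Op 2: add_edge(A, B). Edges now: 2
Op 3: add_edge(D, B). Edges now: 3
Op 4: add_edge(C, B). Edges now: 4
Op 5: add_edge(D, B) (duplicate, no change). Edges now: 4
Op 6: add_edge(A, D). Edges now: 5
Op 7: add_edge(E, B). Edges now: 6
Op 8: add_edge(D, E). Edges now: 7
Op 9: add_edge(C, D). Edges now: 8
Op 10: add_edge(A, C). Edges now: 9
Compute levels (Kahn BFS):
  sources (in-degree 0): A
  process A: level=0
    A->B: in-degree(B)=3, level(B)>=1
    A->C: in-degree(C)=0, level(C)=1, enqueue
    A->D: in-degree(D)=1, level(D)>=1
  process C: level=1
    C->B: in-degree(B)=2, level(B)>=2
    C->D: in-degree(D)=0, level(D)=2, enqueue
    C->E: in-degree(E)=1, level(E)>=2
  process D: level=2
    D->B: in-degree(B)=1, level(B)>=3
    D->E: in-degree(E)=0, level(E)=3, enqueue
  process E: level=3
    E->B: in-degree(B)=0, level(B)=4, enqueue
  process B: level=4
All levels: A:0, B:4, C:1, D:2, E:3
max level = 4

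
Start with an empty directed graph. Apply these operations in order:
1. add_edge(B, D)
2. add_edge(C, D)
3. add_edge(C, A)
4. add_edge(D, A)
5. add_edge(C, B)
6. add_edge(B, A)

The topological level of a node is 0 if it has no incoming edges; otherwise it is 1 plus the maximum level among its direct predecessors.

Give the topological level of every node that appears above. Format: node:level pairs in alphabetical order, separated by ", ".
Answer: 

Answer: A:3, B:1, C:0, D:2

Derivation:
Op 1: add_edge(B, D). Edges now: 1
Op 2: add_edge(C, D). Edges now: 2
Op 3: add_edge(C, A). Edges now: 3
Op 4: add_edge(D, A). Edges now: 4
Op 5: add_edge(C, B). Edges now: 5
Op 6: add_edge(B, A). Edges now: 6
Compute levels (Kahn BFS):
  sources (in-degree 0): C
  process C: level=0
    C->A: in-degree(A)=2, level(A)>=1
    C->B: in-degree(B)=0, level(B)=1, enqueue
    C->D: in-degree(D)=1, level(D)>=1
  process B: level=1
    B->A: in-degree(A)=1, level(A)>=2
    B->D: in-degree(D)=0, level(D)=2, enqueue
  process D: level=2
    D->A: in-degree(A)=0, level(A)=3, enqueue
  process A: level=3
All levels: A:3, B:1, C:0, D:2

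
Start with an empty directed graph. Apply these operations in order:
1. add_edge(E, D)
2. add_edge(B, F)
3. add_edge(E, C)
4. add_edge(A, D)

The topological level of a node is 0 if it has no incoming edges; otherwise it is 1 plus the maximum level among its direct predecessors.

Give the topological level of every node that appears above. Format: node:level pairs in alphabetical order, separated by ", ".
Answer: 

Op 1: add_edge(E, D). Edges now: 1
Op 2: add_edge(B, F). Edges now: 2
Op 3: add_edge(E, C). Edges now: 3
Op 4: add_edge(A, D). Edges now: 4
Compute levels (Kahn BFS):
  sources (in-degree 0): A, B, E
  process A: level=0
    A->D: in-degree(D)=1, level(D)>=1
  process B: level=0
    B->F: in-degree(F)=0, level(F)=1, enqueue
  process E: level=0
    E->C: in-degree(C)=0, level(C)=1, enqueue
    E->D: in-degree(D)=0, level(D)=1, enqueue
  process F: level=1
  process C: level=1
  process D: level=1
All levels: A:0, B:0, C:1, D:1, E:0, F:1

Answer: A:0, B:0, C:1, D:1, E:0, F:1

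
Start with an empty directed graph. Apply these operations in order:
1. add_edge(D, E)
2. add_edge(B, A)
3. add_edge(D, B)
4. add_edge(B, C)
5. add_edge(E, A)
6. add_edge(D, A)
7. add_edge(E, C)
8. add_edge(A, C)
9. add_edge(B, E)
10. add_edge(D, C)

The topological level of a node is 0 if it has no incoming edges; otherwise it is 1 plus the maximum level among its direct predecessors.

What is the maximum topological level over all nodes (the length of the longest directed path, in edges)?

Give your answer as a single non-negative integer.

Answer: 4

Derivation:
Op 1: add_edge(D, E). Edges now: 1
Op 2: add_edge(B, A). Edges now: 2
Op 3: add_edge(D, B). Edges now: 3
Op 4: add_edge(B, C). Edges now: 4
Op 5: add_edge(E, A). Edges now: 5
Op 6: add_edge(D, A). Edges now: 6
Op 7: add_edge(E, C). Edges now: 7
Op 8: add_edge(A, C). Edges now: 8
Op 9: add_edge(B, E). Edges now: 9
Op 10: add_edge(D, C). Edges now: 10
Compute levels (Kahn BFS):
  sources (in-degree 0): D
  process D: level=0
    D->A: in-degree(A)=2, level(A)>=1
    D->B: in-degree(B)=0, level(B)=1, enqueue
    D->C: in-degree(C)=3, level(C)>=1
    D->E: in-degree(E)=1, level(E)>=1
  process B: level=1
    B->A: in-degree(A)=1, level(A)>=2
    B->C: in-degree(C)=2, level(C)>=2
    B->E: in-degree(E)=0, level(E)=2, enqueue
  process E: level=2
    E->A: in-degree(A)=0, level(A)=3, enqueue
    E->C: in-degree(C)=1, level(C)>=3
  process A: level=3
    A->C: in-degree(C)=0, level(C)=4, enqueue
  process C: level=4
All levels: A:3, B:1, C:4, D:0, E:2
max level = 4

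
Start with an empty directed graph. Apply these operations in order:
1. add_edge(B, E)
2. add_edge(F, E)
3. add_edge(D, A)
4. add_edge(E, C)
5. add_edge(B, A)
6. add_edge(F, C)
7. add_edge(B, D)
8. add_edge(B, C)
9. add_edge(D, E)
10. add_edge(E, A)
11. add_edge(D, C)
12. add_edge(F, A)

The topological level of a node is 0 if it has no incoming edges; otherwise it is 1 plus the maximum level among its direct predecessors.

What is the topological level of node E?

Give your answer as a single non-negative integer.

Answer: 2

Derivation:
Op 1: add_edge(B, E). Edges now: 1
Op 2: add_edge(F, E). Edges now: 2
Op 3: add_edge(D, A). Edges now: 3
Op 4: add_edge(E, C). Edges now: 4
Op 5: add_edge(B, A). Edges now: 5
Op 6: add_edge(F, C). Edges now: 6
Op 7: add_edge(B, D). Edges now: 7
Op 8: add_edge(B, C). Edges now: 8
Op 9: add_edge(D, E). Edges now: 9
Op 10: add_edge(E, A). Edges now: 10
Op 11: add_edge(D, C). Edges now: 11
Op 12: add_edge(F, A). Edges now: 12
Compute levels (Kahn BFS):
  sources (in-degree 0): B, F
  process B: level=0
    B->A: in-degree(A)=3, level(A)>=1
    B->C: in-degree(C)=3, level(C)>=1
    B->D: in-degree(D)=0, level(D)=1, enqueue
    B->E: in-degree(E)=2, level(E)>=1
  process F: level=0
    F->A: in-degree(A)=2, level(A)>=1
    F->C: in-degree(C)=2, level(C)>=1
    F->E: in-degree(E)=1, level(E)>=1
  process D: level=1
    D->A: in-degree(A)=1, level(A)>=2
    D->C: in-degree(C)=1, level(C)>=2
    D->E: in-degree(E)=0, level(E)=2, enqueue
  process E: level=2
    E->A: in-degree(A)=0, level(A)=3, enqueue
    E->C: in-degree(C)=0, level(C)=3, enqueue
  process A: level=3
  process C: level=3
All levels: A:3, B:0, C:3, D:1, E:2, F:0
level(E) = 2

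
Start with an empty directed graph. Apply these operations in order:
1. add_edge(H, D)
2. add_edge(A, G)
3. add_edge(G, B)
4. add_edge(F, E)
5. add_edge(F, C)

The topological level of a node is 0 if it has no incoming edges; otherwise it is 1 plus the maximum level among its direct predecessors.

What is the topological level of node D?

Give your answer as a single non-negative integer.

Op 1: add_edge(H, D). Edges now: 1
Op 2: add_edge(A, G). Edges now: 2
Op 3: add_edge(G, B). Edges now: 3
Op 4: add_edge(F, E). Edges now: 4
Op 5: add_edge(F, C). Edges now: 5
Compute levels (Kahn BFS):
  sources (in-degree 0): A, F, H
  process A: level=0
    A->G: in-degree(G)=0, level(G)=1, enqueue
  process F: level=0
    F->C: in-degree(C)=0, level(C)=1, enqueue
    F->E: in-degree(E)=0, level(E)=1, enqueue
  process H: level=0
    H->D: in-degree(D)=0, level(D)=1, enqueue
  process G: level=1
    G->B: in-degree(B)=0, level(B)=2, enqueue
  process C: level=1
  process E: level=1
  process D: level=1
  process B: level=2
All levels: A:0, B:2, C:1, D:1, E:1, F:0, G:1, H:0
level(D) = 1

Answer: 1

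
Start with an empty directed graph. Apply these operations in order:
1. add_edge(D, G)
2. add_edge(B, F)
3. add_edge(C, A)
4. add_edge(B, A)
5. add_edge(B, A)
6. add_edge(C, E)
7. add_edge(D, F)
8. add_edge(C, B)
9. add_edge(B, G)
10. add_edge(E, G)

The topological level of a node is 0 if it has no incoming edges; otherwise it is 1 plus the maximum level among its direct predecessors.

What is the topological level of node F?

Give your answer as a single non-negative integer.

Op 1: add_edge(D, G). Edges now: 1
Op 2: add_edge(B, F). Edges now: 2
Op 3: add_edge(C, A). Edges now: 3
Op 4: add_edge(B, A). Edges now: 4
Op 5: add_edge(B, A) (duplicate, no change). Edges now: 4
Op 6: add_edge(C, E). Edges now: 5
Op 7: add_edge(D, F). Edges now: 6
Op 8: add_edge(C, B). Edges now: 7
Op 9: add_edge(B, G). Edges now: 8
Op 10: add_edge(E, G). Edges now: 9
Compute levels (Kahn BFS):
  sources (in-degree 0): C, D
  process C: level=0
    C->A: in-degree(A)=1, level(A)>=1
    C->B: in-degree(B)=0, level(B)=1, enqueue
    C->E: in-degree(E)=0, level(E)=1, enqueue
  process D: level=0
    D->F: in-degree(F)=1, level(F)>=1
    D->G: in-degree(G)=2, level(G)>=1
  process B: level=1
    B->A: in-degree(A)=0, level(A)=2, enqueue
    B->F: in-degree(F)=0, level(F)=2, enqueue
    B->G: in-degree(G)=1, level(G)>=2
  process E: level=1
    E->G: in-degree(G)=0, level(G)=2, enqueue
  process A: level=2
  process F: level=2
  process G: level=2
All levels: A:2, B:1, C:0, D:0, E:1, F:2, G:2
level(F) = 2

Answer: 2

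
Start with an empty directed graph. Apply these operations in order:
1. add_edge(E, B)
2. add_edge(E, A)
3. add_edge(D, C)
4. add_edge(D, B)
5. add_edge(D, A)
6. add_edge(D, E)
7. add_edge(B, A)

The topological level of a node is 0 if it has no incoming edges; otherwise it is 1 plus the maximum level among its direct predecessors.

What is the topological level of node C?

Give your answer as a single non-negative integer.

Op 1: add_edge(E, B). Edges now: 1
Op 2: add_edge(E, A). Edges now: 2
Op 3: add_edge(D, C). Edges now: 3
Op 4: add_edge(D, B). Edges now: 4
Op 5: add_edge(D, A). Edges now: 5
Op 6: add_edge(D, E). Edges now: 6
Op 7: add_edge(B, A). Edges now: 7
Compute levels (Kahn BFS):
  sources (in-degree 0): D
  process D: level=0
    D->A: in-degree(A)=2, level(A)>=1
    D->B: in-degree(B)=1, level(B)>=1
    D->C: in-degree(C)=0, level(C)=1, enqueue
    D->E: in-degree(E)=0, level(E)=1, enqueue
  process C: level=1
  process E: level=1
    E->A: in-degree(A)=1, level(A)>=2
    E->B: in-degree(B)=0, level(B)=2, enqueue
  process B: level=2
    B->A: in-degree(A)=0, level(A)=3, enqueue
  process A: level=3
All levels: A:3, B:2, C:1, D:0, E:1
level(C) = 1

Answer: 1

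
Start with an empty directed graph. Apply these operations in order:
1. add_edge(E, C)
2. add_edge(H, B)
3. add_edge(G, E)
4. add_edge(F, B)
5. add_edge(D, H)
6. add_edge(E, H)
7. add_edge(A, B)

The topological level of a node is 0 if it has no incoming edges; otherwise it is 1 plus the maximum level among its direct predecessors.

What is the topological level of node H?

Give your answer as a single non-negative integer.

Answer: 2

Derivation:
Op 1: add_edge(E, C). Edges now: 1
Op 2: add_edge(H, B). Edges now: 2
Op 3: add_edge(G, E). Edges now: 3
Op 4: add_edge(F, B). Edges now: 4
Op 5: add_edge(D, H). Edges now: 5
Op 6: add_edge(E, H). Edges now: 6
Op 7: add_edge(A, B). Edges now: 7
Compute levels (Kahn BFS):
  sources (in-degree 0): A, D, F, G
  process A: level=0
    A->B: in-degree(B)=2, level(B)>=1
  process D: level=0
    D->H: in-degree(H)=1, level(H)>=1
  process F: level=0
    F->B: in-degree(B)=1, level(B)>=1
  process G: level=0
    G->E: in-degree(E)=0, level(E)=1, enqueue
  process E: level=1
    E->C: in-degree(C)=0, level(C)=2, enqueue
    E->H: in-degree(H)=0, level(H)=2, enqueue
  process C: level=2
  process H: level=2
    H->B: in-degree(B)=0, level(B)=3, enqueue
  process B: level=3
All levels: A:0, B:3, C:2, D:0, E:1, F:0, G:0, H:2
level(H) = 2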